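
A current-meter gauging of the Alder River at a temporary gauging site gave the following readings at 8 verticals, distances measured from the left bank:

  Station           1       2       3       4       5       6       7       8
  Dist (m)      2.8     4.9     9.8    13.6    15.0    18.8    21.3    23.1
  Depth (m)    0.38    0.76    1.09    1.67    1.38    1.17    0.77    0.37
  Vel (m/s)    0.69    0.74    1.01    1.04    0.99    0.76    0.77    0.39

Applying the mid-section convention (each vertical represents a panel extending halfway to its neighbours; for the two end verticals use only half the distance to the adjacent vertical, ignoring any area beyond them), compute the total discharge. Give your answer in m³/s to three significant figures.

19.3 m³/s

w_1 = (4.9 − 2.8)/2 = 1.05 m; q_1 = 0.69 × 0.38 × 1.05 = 0.2753 m³/s
w_2 = (9.8 − 2.8)/2 = 3.5 m; q_2 = 0.74 × 0.76 × 3.5 = 1.968 m³/s
w_3 = (13.6 − 4.9)/2 = 4.35 m; q_3 = 1.01 × 1.09 × 4.35 = 4.789 m³/s
w_4 = (15.0 − 9.8)/2 = 2.6 m; q_4 = 1.04 × 1.67 × 2.6 = 4.516 m³/s
w_5 = (18.8 − 13.6)/2 = 2.6 m; q_5 = 0.99 × 1.38 × 2.6 = 3.552 m³/s
w_6 = (21.3 − 15.0)/2 = 3.15 m; q_6 = 0.76 × 1.17 × 3.15 = 2.801 m³/s
w_7 = (23.1 − 18.8)/2 = 2.15 m; q_7 = 0.77 × 0.77 × 2.15 = 1.275 m³/s
w_8 = (23.1 − 21.3)/2 = 0.9 m; q_8 = 0.39 × 0.37 × 0.9 = 0.1299 m³/s
Q = Σ qᵢ = 19.31 m³/s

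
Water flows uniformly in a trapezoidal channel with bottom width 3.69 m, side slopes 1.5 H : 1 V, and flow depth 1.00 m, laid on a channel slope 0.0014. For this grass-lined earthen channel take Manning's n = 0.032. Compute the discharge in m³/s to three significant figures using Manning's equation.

4.84 m³/s

A = (b + z·y)·y = (3.69 + 1.5×1.00)×1.00 = 5.190 m²
P = b + 2y√(1+z²) = 3.69 + 2×1.00×√(1+1.5²) = 7.296 m
R = A/P = 5.190/7.296 = 0.7114 m
Q = (1/n)·A·R^(2/3)·S^(1/2) = (1/0.032) × 5.190 × 0.7114^(2/3) × 0.0014^(1/2) = 4.836 m³/s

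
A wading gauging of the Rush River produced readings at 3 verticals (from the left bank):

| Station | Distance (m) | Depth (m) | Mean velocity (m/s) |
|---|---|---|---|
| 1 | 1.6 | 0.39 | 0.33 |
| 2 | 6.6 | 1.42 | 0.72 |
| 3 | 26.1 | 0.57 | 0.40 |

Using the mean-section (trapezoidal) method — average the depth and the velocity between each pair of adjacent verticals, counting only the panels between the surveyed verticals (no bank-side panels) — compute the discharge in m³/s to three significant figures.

Panel 1-2: Δb = 5 m, d̄ = (0.39+1.42)/2 = 0.905, v̄ = (0.33+0.72)/2 = 0.525 → q = 5×0.905×0.525 = 2.376 m³/s
Panel 2-3: Δb = 19.5 m, d̄ = (1.42+0.57)/2 = 0.995, v̄ = (0.72+0.40)/2 = 0.56 → q = 19.5×0.995×0.56 = 10.87 m³/s
Q = Σ q = 13.24 m³/s

13.2 m³/s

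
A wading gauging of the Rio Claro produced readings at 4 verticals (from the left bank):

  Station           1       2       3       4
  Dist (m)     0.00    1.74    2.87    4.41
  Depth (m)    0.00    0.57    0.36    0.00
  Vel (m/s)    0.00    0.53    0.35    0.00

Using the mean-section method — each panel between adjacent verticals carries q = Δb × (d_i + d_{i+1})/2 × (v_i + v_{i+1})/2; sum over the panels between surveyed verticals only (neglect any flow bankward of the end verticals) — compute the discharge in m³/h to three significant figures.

1480 m³/h

Panel 1-2: Δb = 1.74 m, d̄ = (0.00+0.57)/2 = 0.285, v̄ = (0.00+0.53)/2 = 0.265 → q = 1.74×0.285×0.265 = 0.1314 m³/s
Panel 2-3: Δb = 1.13 m, d̄ = (0.57+0.36)/2 = 0.465, v̄ = (0.53+0.35)/2 = 0.44 → q = 1.13×0.465×0.44 = 0.2312 m³/s
Panel 3-4: Δb = 1.54 m, d̄ = (0.36+0.00)/2 = 0.18, v̄ = (0.35+0.00)/2 = 0.175 → q = 1.54×0.18×0.175 = 0.04851 m³/s
Q = Σ q = 0.4111 m³/s
= 0.4111 × 3600 = 1480 m³/h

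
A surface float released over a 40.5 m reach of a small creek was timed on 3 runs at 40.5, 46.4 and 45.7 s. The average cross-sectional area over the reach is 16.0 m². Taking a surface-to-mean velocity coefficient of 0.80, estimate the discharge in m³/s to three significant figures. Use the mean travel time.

11.7 m³/s

t̄ = (40.5 + 46.4 + 45.7) / 3 = 44.2 s
v_surface = L / t̄ = 40.5 / 44.2 = 0.9163 m/s
v_mean = 0.80 × 0.9163 = 0.7330 m/s
Q = A × v_mean = 16.0 × 0.7330 = 11.73 m³/s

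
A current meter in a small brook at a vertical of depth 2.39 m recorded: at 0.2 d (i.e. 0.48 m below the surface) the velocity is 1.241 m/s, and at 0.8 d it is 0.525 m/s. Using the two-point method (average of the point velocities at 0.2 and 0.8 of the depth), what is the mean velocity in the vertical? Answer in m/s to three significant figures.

v̄ = (1.241 + 0.525) / 2 = 0.8830 m/s

0.883 m/s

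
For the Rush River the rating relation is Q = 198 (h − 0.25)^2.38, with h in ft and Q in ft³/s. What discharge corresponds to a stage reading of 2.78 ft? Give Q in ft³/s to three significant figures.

Q = 198 × (2.78 − 0.25)^2.38 = 198 × 2.53^2.38 = 1803 ft³/s

1800 ft³/s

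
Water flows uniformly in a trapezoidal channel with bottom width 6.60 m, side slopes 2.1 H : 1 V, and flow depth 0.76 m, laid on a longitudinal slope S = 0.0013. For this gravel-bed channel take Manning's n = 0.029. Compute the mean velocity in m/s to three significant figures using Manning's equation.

0.899 m/s

A = (b + z·y)·y = (6.60 + 2.1×0.76)×0.76 = 6.229 m²
P = b + 2y√(1+z²) = 6.60 + 2×0.76×√(1+2.1²) = 10.14 m
R = A/P = 6.229/10.14 = 0.6146 m
Q = (1/n)·A·R^(2/3)·S^(1/2) = (1/0.029) × 6.229 × 0.6146^(2/3) × 0.0013^(1/2) = 5.598 m³/s
V = Q/A = 5.598/6.229 = 0.8987 m/s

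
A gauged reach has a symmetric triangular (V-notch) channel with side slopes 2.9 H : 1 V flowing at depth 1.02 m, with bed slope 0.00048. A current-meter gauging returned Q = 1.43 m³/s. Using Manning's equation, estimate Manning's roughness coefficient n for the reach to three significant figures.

A = z·y² = 2.9×1.02² = 3.017 m²
P = 2y√(1+z²) = 2×1.02×√(1+2.9²) = 6.258 m
R = A/P = 3.017/6.258 = 0.4821 m
n = (1/Q)·A·R^(2/3)·S^(1/2) = (1/1.43) × 3.017 × 0.6149 × 0.02191 = 0.02842

0.0284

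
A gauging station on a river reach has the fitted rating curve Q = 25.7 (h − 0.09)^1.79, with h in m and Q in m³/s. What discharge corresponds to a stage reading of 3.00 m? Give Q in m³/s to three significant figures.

174 m³/s

Q = 25.7 × (3.00 − 0.09)^1.79 = 25.7 × 2.91^1.79 = 173.9 m³/s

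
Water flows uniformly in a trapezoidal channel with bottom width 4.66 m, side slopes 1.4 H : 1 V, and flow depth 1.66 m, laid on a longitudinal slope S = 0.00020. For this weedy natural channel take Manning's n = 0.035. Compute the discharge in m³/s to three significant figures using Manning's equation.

5.05 m³/s

A = (b + z·y)·y = (4.66 + 1.4×1.66)×1.66 = 11.59 m²
P = b + 2y√(1+z²) = 4.66 + 2×1.66×√(1+1.4²) = 10.37 m
R = A/P = 11.59/10.37 = 1.118 m
Q = (1/n)·A·R^(2/3)·S^(1/2) = (1/0.035) × 11.59 × 1.118^(2/3) × 0.00020^(1/2) = 5.045 m³/s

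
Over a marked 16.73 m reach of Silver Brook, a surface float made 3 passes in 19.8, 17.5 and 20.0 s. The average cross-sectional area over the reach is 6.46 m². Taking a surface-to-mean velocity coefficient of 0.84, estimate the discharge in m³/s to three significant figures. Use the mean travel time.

4.75 m³/s

t̄ = (19.8 + 17.5 + 20.0) / 3 = 19.1 s
v_surface = L / t̄ = 16.73 / 19.1 = 0.8759 m/s
v_mean = 0.84 × 0.8759 = 0.7358 m/s
Q = A × v_mean = 6.46 × 0.7358 = 4.753 m³/s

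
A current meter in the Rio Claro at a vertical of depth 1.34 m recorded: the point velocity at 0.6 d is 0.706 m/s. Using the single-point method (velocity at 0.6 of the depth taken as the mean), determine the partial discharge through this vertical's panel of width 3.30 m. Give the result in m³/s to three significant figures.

v̄ = v₀.₆ = 0.706 m/s
q = v̄ × d × w = 0.7060 × 1.34 × 3.30 = 3.122 m³/s

3.12 m³/s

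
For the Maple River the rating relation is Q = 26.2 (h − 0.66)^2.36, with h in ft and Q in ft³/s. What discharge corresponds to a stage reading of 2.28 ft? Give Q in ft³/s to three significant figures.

81.8 ft³/s

Q = 26.2 × (2.28 − 0.66)^2.36 = 26.2 × 1.62^2.36 = 81.80 ft³/s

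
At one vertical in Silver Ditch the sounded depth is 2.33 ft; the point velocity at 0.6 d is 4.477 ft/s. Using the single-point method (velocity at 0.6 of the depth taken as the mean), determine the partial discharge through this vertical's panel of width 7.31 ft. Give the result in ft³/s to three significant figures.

v̄ = v₀.₆ = 4.477 ft/s
q = v̄ × d × w = 4.477 × 2.33 × 7.31 = 76.25 ft³/s

76.3 ft³/s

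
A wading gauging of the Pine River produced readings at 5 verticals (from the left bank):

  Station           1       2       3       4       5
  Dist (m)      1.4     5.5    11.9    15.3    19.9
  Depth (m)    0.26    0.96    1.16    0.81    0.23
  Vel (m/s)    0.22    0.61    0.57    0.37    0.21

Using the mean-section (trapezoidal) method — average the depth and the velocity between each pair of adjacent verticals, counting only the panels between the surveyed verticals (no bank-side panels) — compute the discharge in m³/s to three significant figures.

7.31 m³/s

Panel 1-2: Δb = 4.1 m, d̄ = (0.26+0.96)/2 = 0.61, v̄ = (0.22+0.61)/2 = 0.415 → q = 4.1×0.61×0.415 = 1.038 m³/s
Panel 2-3: Δb = 6.4 m, d̄ = (0.96+1.16)/2 = 1.06, v̄ = (0.61+0.57)/2 = 0.59 → q = 6.4×1.06×0.59 = 4.003 m³/s
Panel 3-4: Δb = 3.4 m, d̄ = (1.16+0.81)/2 = 0.985, v̄ = (0.57+0.37)/2 = 0.47 → q = 3.4×0.985×0.47 = 1.574 m³/s
Panel 4-5: Δb = 4.6 m, d̄ = (0.81+0.23)/2 = 0.52, v̄ = (0.37+0.21)/2 = 0.29 → q = 4.6×0.52×0.29 = 0.6937 m³/s
Q = Σ q = 7.308 m³/s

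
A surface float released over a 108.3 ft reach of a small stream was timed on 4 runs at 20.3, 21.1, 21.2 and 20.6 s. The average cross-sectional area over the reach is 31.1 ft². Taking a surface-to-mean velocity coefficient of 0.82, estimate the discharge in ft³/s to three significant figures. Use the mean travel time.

t̄ = (20.3 + 21.1 + 21.2 + 20.6) / 4 = 20.8 s
v_surface = L / t̄ = 108.3 / 20.8 = 5.207 ft/s
v_mean = 0.82 × 5.207 = 4.270 ft/s
Q = A × v_mean = 31.1 × 4.270 = 132.8 ft³/s

133 ft³/s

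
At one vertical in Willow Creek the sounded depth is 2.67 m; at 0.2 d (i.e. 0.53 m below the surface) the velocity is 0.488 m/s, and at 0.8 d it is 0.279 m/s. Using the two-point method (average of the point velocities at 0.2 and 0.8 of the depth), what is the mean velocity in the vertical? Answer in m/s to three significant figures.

0.384 m/s

v̄ = (0.488 + 0.279) / 2 = 0.3835 m/s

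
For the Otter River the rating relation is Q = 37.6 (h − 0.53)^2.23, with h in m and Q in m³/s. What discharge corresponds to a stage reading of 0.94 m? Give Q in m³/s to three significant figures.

Q = 37.6 × (0.94 − 0.53)^2.23 = 37.6 × 0.41^2.23 = 5.149 m³/s

5.15 m³/s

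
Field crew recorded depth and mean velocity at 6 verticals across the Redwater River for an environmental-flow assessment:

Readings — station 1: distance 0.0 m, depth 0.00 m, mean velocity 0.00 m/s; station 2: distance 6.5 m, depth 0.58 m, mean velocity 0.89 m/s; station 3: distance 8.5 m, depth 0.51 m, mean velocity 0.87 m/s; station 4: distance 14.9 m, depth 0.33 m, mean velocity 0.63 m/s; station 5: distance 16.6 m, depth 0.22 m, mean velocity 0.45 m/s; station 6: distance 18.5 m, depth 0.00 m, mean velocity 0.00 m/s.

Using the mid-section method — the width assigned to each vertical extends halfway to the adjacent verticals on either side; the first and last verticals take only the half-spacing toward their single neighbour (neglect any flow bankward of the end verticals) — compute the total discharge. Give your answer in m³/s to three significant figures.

5.08 m³/s

w_2 = (8.5 − 0.0)/2 = 4.25 m; q_2 = 0.89 × 0.58 × 4.25 = 2.194 m³/s
w_3 = (14.9 − 6.5)/2 = 4.2 m; q_3 = 0.87 × 0.51 × 4.2 = 1.864 m³/s
w_4 = (16.6 − 8.5)/2 = 4.05 m; q_4 = 0.63 × 0.33 × 4.05 = 0.8420 m³/s
w_5 = (18.5 − 14.9)/2 = 1.8 m; q_5 = 0.45 × 0.22 × 1.8 = 0.1782 m³/s
Stations 1, 6 contribute zero (depth or velocity is 0).
Q = Σ qᵢ = 5.078 m³/s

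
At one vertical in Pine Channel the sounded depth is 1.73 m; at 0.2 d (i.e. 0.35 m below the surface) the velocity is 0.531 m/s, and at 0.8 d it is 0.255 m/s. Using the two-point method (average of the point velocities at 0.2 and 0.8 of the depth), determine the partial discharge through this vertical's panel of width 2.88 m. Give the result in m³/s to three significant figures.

1.96 m³/s

v̄ = (0.531 + 0.255) / 2 = 0.3930 m/s
q = v̄ × d × w = 0.3930 × 1.73 × 2.88 = 1.958 m³/s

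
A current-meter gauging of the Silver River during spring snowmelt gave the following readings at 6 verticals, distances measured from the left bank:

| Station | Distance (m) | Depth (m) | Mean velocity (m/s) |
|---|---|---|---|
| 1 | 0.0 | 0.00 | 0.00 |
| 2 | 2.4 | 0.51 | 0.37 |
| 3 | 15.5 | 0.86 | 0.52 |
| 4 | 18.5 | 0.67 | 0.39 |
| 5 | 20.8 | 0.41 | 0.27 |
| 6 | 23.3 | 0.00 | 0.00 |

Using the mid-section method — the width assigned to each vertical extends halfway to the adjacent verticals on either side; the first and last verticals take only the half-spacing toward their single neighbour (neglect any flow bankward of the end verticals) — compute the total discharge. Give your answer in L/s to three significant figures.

w_2 = (15.5 − 0.0)/2 = 7.75 m; q_2 = 0.37 × 0.51 × 7.75 = 1.462 m³/s
w_3 = (18.5 − 2.4)/2 = 8.05 m; q_3 = 0.52 × 0.86 × 8.05 = 3.600 m³/s
w_4 = (20.8 − 15.5)/2 = 2.65 m; q_4 = 0.39 × 0.67 × 2.65 = 0.6924 m³/s
w_5 = (23.3 − 18.5)/2 = 2.4 m; q_5 = 0.27 × 0.41 × 2.4 = 0.2657 m³/s
Stations 1, 6 contribute zero (depth or velocity is 0).
Q = Σ qᵢ = 6.021 m³/s
= 6.021 × 1000 = 6021 L/s

6020 L/s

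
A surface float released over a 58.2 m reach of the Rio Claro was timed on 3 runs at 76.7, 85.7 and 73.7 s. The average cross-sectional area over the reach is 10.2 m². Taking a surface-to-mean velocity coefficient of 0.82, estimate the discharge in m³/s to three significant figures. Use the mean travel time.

t̄ = (76.7 + 85.7 + 73.7) / 3 = 78.7 s
v_surface = L / t̄ = 58.2 / 78.7 = 0.7395 m/s
v_mean = 0.82 × 0.7395 = 0.6064 m/s
Q = A × v_mean = 10.2 × 0.6064 = 6.185 m³/s

6.19 m³/s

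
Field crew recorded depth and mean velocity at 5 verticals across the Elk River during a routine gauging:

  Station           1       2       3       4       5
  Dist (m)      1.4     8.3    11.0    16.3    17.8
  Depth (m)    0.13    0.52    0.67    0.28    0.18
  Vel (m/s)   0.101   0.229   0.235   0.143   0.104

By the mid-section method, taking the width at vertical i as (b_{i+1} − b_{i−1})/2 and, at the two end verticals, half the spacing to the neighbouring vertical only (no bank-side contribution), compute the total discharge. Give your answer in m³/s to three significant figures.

1.40 m³/s

w_1 = (8.3 − 1.4)/2 = 3.45 m; q_1 = 0.101 × 0.13 × 3.45 = 0.04530 m³/s
w_2 = (11.0 − 1.4)/2 = 4.8 m; q_2 = 0.229 × 0.52 × 4.8 = 0.5716 m³/s
w_3 = (16.3 − 8.3)/2 = 4 m; q_3 = 0.235 × 0.67 × 4 = 0.6298 m³/s
w_4 = (17.8 − 11.0)/2 = 3.4 m; q_4 = 0.143 × 0.28 × 3.4 = 0.1361 m³/s
w_5 = (17.8 − 16.3)/2 = 0.75 m; q_5 = 0.104 × 0.18 × 0.75 = 0.01404 m³/s
Q = Σ qᵢ = 1.397 m³/s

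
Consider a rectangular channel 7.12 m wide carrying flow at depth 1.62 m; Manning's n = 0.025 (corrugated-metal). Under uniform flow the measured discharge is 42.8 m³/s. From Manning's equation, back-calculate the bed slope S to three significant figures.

0.00746

A = b·y = 7.12 × 1.62 = 11.53 m²
P = b + 2y = 7.12 + 2×1.62 = 10.36 m
R = A/P = 11.53/10.36 = 1.113 m
S = (Q·n / (1·A·R^(2/3)))² = (42.8×0.025 / (1×11.53×1.074))² = 0.007458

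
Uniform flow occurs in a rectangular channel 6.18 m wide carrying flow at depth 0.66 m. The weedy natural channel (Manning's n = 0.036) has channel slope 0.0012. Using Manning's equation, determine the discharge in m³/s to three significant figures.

2.61 m³/s

A = b·y = 6.18 × 0.66 = 4.079 m²
P = b + 2y = 6.18 + 2×0.66 = 7.500 m
R = A/P = 4.079/7.500 = 0.5438 m
Q = (1/n)·A·R^(2/3)·S^(1/2) = (1/0.036) × 4.079 × 0.5438^(2/3) × 0.0012^(1/2) = 2.615 m³/s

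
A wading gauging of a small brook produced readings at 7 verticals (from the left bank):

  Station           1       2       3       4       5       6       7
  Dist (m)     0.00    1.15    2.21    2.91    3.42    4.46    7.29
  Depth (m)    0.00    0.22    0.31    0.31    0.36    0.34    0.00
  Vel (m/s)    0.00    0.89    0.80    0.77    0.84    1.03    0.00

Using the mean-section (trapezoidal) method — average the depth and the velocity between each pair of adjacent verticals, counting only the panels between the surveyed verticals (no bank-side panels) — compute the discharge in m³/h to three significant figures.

4280 m³/h

Panel 1-2: Δb = 1.15 m, d̄ = (0.00+0.22)/2 = 0.11, v̄ = (0.00+0.89)/2 = 0.445 → q = 1.15×0.11×0.445 = 0.05629 m³/s
Panel 2-3: Δb = 1.06 m, d̄ = (0.22+0.31)/2 = 0.265, v̄ = (0.89+0.80)/2 = 0.845 → q = 1.06×0.265×0.845 = 0.2374 m³/s
Panel 3-4: Δb = 0.7 m, d̄ = (0.31+0.31)/2 = 0.31, v̄ = (0.80+0.77)/2 = 0.785 → q = 0.7×0.31×0.785 = 0.1703 m³/s
Panel 4-5: Δb = 0.51 m, d̄ = (0.31+0.36)/2 = 0.335, v̄ = (0.77+0.84)/2 = 0.805 → q = 0.51×0.335×0.805 = 0.1375 m³/s
Panel 5-6: Δb = 1.04 m, d̄ = (0.36+0.34)/2 = 0.35, v̄ = (0.84+1.03)/2 = 0.935 → q = 1.04×0.35×0.935 = 0.3403 m³/s
Panel 6-7: Δb = 2.83 m, d̄ = (0.34+0.00)/2 = 0.17, v̄ = (1.03+0.00)/2 = 0.515 → q = 2.83×0.17×0.515 = 0.2478 m³/s
Q = Σ q = 1.190 m³/s
= 1.190 × 3600 = 4283 m³/h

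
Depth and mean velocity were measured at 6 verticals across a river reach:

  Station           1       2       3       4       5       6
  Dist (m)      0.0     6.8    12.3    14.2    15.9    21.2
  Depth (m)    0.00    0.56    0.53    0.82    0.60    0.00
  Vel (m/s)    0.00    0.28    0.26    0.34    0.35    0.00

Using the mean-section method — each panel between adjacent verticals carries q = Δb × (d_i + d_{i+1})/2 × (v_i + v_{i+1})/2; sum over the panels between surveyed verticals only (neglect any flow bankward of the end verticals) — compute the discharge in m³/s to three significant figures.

Panel 1-2: Δb = 6.8 m, d̄ = (0.00+0.56)/2 = 0.28, v̄ = (0.00+0.28)/2 = 0.14 → q = 6.8×0.28×0.14 = 0.2666 m³/s
Panel 2-3: Δb = 5.5 m, d̄ = (0.56+0.53)/2 = 0.545, v̄ = (0.28+0.26)/2 = 0.27 → q = 5.5×0.545×0.27 = 0.8093 m³/s
Panel 3-4: Δb = 1.9 m, d̄ = (0.53+0.82)/2 = 0.675, v̄ = (0.26+0.34)/2 = 0.3 → q = 1.9×0.675×0.3 = 0.3848 m³/s
Panel 4-5: Δb = 1.7 m, d̄ = (0.82+0.60)/2 = 0.71, v̄ = (0.34+0.35)/2 = 0.345 → q = 1.7×0.71×0.345 = 0.4164 m³/s
Panel 5-6: Δb = 5.3 m, d̄ = (0.60+0.00)/2 = 0.3, v̄ = (0.35+0.00)/2 = 0.175 → q = 5.3×0.3×0.175 = 0.2783 m³/s
Q = Σ q = 2.155 m³/s

2.16 m³/s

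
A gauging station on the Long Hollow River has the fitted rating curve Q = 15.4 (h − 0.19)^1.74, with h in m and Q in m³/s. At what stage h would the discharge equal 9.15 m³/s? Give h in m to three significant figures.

h − h₀ = (Q/C)^(1/b) = (9.15/15.4)^(1/1.74) = 0.7414 m
h = 0.19 + 0.7414 = 0.9314 m

0.931 m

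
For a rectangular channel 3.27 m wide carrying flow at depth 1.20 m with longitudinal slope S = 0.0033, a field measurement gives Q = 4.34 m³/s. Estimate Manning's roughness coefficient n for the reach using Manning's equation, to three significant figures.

0.0406

A = b·y = 3.27 × 1.20 = 3.924 m²
P = b + 2y = 3.27 + 2×1.20 = 5.670 m
R = A/P = 3.924/5.670 = 0.6921 m
n = (1/Q)·A·R^(2/3)·S^(1/2) = (1/4.34) × 3.924 × 0.7824 × 0.05745 = 0.04064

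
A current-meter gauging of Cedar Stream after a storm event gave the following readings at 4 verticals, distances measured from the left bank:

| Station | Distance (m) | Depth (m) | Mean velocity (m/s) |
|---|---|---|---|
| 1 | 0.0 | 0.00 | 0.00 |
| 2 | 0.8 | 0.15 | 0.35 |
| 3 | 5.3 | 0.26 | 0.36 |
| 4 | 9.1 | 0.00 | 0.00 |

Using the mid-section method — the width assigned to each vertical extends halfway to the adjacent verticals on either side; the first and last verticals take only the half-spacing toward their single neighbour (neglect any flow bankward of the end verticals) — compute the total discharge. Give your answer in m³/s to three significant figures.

w_2 = (5.3 − 0.0)/2 = 2.65 m; q_2 = 0.35 × 0.15 × 2.65 = 0.1391 m³/s
w_3 = (9.1 − 0.8)/2 = 4.15 m; q_3 = 0.36 × 0.26 × 4.15 = 0.3884 m³/s
Stations 1, 4 contribute zero (depth or velocity is 0).
Q = Σ qᵢ = 0.5276 m³/s

0.528 m³/s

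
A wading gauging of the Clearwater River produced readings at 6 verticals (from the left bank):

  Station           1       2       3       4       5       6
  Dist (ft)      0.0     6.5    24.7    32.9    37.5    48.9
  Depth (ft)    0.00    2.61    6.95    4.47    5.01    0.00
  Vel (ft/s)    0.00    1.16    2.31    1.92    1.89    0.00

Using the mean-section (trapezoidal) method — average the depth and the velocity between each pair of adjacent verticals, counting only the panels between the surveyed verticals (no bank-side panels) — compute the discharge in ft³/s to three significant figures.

Panel 1-2: Δb = 6.5 ft, d̄ = (0.00+2.61)/2 = 1.305, v̄ = (0.00+1.16)/2 = 0.58 → q = 6.5×1.305×0.58 = 4.920 ft³/s
Panel 2-3: Δb = 18.2 ft, d̄ = (2.61+6.95)/2 = 4.78, v̄ = (1.16+2.31)/2 = 1.735 → q = 18.2×4.78×1.735 = 150.9 ft³/s
Panel 3-4: Δb = 8.2 ft, d̄ = (6.95+4.47)/2 = 5.71, v̄ = (2.31+1.92)/2 = 2.115 → q = 8.2×5.71×2.115 = 99.03 ft³/s
Panel 4-5: Δb = 4.6 ft, d̄ = (4.47+5.01)/2 = 4.74, v̄ = (1.92+1.89)/2 = 1.905 → q = 4.6×4.74×1.905 = 41.54 ft³/s
Panel 5-6: Δb = 11.4 ft, d̄ = (5.01+0.00)/2 = 2.505, v̄ = (1.89+0.00)/2 = 0.945 → q = 11.4×2.505×0.945 = 26.99 ft³/s
Q = Σ q = 323.4 ft³/s

323 ft³/s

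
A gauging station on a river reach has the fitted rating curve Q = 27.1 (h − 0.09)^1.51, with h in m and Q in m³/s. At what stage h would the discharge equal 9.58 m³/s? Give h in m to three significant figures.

0.592 m

h − h₀ = (Q/C)^(1/b) = (9.58/27.1)^(1/1.51) = 0.5023 m
h = 0.09 + 0.5023 = 0.5923 m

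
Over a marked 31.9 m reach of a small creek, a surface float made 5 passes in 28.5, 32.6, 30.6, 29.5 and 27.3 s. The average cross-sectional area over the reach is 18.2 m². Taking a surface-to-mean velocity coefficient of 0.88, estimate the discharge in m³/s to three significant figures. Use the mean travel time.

t̄ = (28.5 + 32.6 + 30.6 + 29.5 + 27.3) / 5 = 29.7 s
v_surface = L / t̄ = 31.9 / 29.7 = 1.074 m/s
v_mean = 0.88 × 1.074 = 0.9452 m/s
Q = A × v_mean = 18.2 × 0.9452 = 17.20 m³/s

17.2 m³/s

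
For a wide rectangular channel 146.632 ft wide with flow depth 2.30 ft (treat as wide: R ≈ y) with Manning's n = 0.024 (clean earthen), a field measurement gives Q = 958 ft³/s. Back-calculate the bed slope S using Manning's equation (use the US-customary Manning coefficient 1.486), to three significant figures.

A = b·y = 146.632 × 2.30 = 337.3 ft²
Wide channel: R ≈ y = 2.30 ft
S = (Q·n / (1.486·A·R^(2/3)))² = (958×0.024 / (1.486×337.3×1.742))² = 0.0006933

0.000693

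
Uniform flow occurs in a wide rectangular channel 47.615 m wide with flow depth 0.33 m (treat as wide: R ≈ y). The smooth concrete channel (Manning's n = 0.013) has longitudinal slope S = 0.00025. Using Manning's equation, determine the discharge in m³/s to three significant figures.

A = b·y = 47.615 × 0.33 = 15.71 m²
Wide channel: R ≈ y = 0.33 m
Q = (1/n)·A·R^(2/3)·S^(1/2) = (1/0.013) × 15.71 × 0.3300^(2/3) × 0.00025^(1/2) = 9.126 m³/s

9.13 m³/s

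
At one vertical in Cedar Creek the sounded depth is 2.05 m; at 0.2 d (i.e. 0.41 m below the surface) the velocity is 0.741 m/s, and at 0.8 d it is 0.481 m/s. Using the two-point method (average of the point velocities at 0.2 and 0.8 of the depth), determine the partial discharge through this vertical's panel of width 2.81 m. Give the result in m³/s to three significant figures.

3.52 m³/s

v̄ = (0.741 + 0.481) / 2 = 0.6110 m/s
q = v̄ × d × w = 0.6110 × 2.05 × 2.81 = 3.520 m³/s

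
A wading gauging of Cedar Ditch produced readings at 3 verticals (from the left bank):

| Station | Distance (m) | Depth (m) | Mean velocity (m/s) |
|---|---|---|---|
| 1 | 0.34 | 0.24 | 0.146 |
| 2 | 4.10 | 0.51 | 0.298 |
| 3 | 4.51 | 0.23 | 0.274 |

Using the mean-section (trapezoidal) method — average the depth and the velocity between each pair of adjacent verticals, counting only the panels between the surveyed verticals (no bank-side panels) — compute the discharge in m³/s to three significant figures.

Panel 1-2: Δb = 3.76 m, d̄ = (0.24+0.51)/2 = 0.375, v̄ = (0.146+0.298)/2 = 0.222 → q = 3.76×0.375×0.222 = 0.3130 m³/s
Panel 2-3: Δb = 0.41 m, d̄ = (0.51+0.23)/2 = 0.37, v̄ = (0.298+0.274)/2 = 0.286 → q = 0.41×0.37×0.286 = 0.04339 m³/s
Q = Σ q = 0.3564 m³/s

0.356 m³/s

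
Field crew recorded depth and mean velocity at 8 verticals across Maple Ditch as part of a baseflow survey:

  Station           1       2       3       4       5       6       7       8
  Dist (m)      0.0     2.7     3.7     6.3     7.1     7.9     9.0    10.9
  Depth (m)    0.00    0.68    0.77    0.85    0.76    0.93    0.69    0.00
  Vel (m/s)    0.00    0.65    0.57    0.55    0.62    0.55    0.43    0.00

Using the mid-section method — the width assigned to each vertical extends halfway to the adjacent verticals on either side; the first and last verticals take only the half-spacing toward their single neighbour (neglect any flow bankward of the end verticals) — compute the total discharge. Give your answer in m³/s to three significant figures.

w_2 = (3.7 − 0.0)/2 = 1.85 m; q_2 = 0.65 × 0.68 × 1.85 = 0.8177 m³/s
w_3 = (6.3 − 2.7)/2 = 1.8 m; q_3 = 0.57 × 0.77 × 1.8 = 0.7900 m³/s
w_4 = (7.1 − 3.7)/2 = 1.7 m; q_4 = 0.55 × 0.85 × 1.7 = 0.7948 m³/s
w_5 = (7.9 − 6.3)/2 = 0.8 m; q_5 = 0.62 × 0.76 × 0.8 = 0.3770 m³/s
w_6 = (9.0 − 7.1)/2 = 0.95 m; q_6 = 0.55 × 0.93 × 0.95 = 0.4859 m³/s
w_7 = (10.9 − 7.9)/2 = 1.5 m; q_7 = 0.43 × 0.69 × 1.5 = 0.4451 m³/s
Stations 1, 8 contribute zero (depth or velocity is 0).
Q = Σ qᵢ = 3.710 m³/s

3.71 m³/s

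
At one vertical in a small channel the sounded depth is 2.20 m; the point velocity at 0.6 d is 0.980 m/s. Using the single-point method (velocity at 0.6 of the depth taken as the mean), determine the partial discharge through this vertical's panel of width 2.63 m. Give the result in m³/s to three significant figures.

v̄ = v₀.₆ = 0.980 m/s
q = v̄ × d × w = 0.9800 × 2.20 × 2.63 = 5.670 m³/s

5.67 m³/s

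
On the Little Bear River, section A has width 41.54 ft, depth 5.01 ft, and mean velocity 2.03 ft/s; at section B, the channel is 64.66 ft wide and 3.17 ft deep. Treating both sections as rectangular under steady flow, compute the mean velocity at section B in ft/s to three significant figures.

2.06 ft/s

Q = A₁V₁ = (41.54×5.01) × 2.03 = 422.5 ft³/s
A₂ = 64.66 × 3.17 = 205.0 ft²
V₂ = Q/A₂ = 422.5/205.0 = 2.061 ft/s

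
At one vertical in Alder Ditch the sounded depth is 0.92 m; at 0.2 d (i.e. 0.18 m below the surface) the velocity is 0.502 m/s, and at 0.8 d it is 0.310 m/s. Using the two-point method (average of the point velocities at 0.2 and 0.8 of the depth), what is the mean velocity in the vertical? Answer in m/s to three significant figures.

0.406 m/s

v̄ = (0.502 + 0.310) / 2 = 0.4060 m/s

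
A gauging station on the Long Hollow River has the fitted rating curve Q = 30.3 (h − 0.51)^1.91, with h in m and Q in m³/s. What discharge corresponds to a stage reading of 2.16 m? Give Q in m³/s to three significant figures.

Q = 30.3 × (2.16 − 0.51)^1.91 = 30.3 × 1.65^1.91 = 78.86 m³/s

78.9 m³/s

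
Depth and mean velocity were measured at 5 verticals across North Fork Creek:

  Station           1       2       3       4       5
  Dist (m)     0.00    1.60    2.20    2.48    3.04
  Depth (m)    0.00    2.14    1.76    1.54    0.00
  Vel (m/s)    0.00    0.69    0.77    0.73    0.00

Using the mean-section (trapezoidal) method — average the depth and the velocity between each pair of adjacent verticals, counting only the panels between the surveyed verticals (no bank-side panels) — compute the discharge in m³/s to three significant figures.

Panel 1-2: Δb = 1.6 m, d̄ = (0.00+2.14)/2 = 1.07, v̄ = (0.00+0.69)/2 = 0.345 → q = 1.6×1.07×0.345 = 0.5906 m³/s
Panel 2-3: Δb = 0.6 m, d̄ = (2.14+1.76)/2 = 1.95, v̄ = (0.69+0.77)/2 = 0.73 → q = 0.6×1.95×0.73 = 0.8541 m³/s
Panel 3-4: Δb = 0.28 m, d̄ = (1.76+1.54)/2 = 1.65, v̄ = (0.77+0.73)/2 = 0.75 → q = 0.28×1.65×0.75 = 0.3465 m³/s
Panel 4-5: Δb = 0.56 m, d̄ = (1.54+0.00)/2 = 0.77, v̄ = (0.73+0.00)/2 = 0.365 → q = 0.56×0.77×0.365 = 0.1574 m³/s
Q = Σ q = 1.949 m³/s

1.95 m³/s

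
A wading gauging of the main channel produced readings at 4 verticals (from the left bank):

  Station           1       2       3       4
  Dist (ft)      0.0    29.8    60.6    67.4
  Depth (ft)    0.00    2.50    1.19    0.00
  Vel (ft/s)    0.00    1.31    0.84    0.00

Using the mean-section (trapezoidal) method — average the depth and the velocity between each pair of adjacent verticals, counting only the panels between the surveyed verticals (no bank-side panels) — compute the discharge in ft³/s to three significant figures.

87.2 ft³/s

Panel 1-2: Δb = 29.8 ft, d̄ = (0.00+2.50)/2 = 1.25, v̄ = (0.00+1.31)/2 = 0.655 → q = 29.8×1.25×0.655 = 24.40 ft³/s
Panel 2-3: Δb = 30.8 ft, d̄ = (2.50+1.19)/2 = 1.845, v̄ = (1.31+0.84)/2 = 1.075 → q = 30.8×1.845×1.075 = 61.09 ft³/s
Panel 3-4: Δb = 6.8 ft, d̄ = (1.19+0.00)/2 = 0.595, v̄ = (0.84+0.00)/2 = 0.42 → q = 6.8×0.595×0.42 = 1.699 ft³/s
Q = Σ q = 87.19 ft³/s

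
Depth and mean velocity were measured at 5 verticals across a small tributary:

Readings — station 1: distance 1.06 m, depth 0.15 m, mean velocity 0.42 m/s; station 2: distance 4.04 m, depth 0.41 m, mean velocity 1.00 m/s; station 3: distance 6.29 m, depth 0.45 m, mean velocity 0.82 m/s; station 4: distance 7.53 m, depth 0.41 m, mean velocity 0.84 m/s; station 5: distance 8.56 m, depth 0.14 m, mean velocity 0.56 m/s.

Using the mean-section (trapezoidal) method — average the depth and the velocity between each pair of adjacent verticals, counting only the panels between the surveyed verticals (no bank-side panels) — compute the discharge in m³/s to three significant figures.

Panel 1-2: Δb = 2.98 m, d̄ = (0.15+0.41)/2 = 0.28, v̄ = (0.42+1.00)/2 = 0.71 → q = 2.98×0.28×0.71 = 0.5924 m³/s
Panel 2-3: Δb = 2.25 m, d̄ = (0.41+0.45)/2 = 0.43, v̄ = (1.00+0.82)/2 = 0.91 → q = 2.25×0.43×0.91 = 0.8804 m³/s
Panel 3-4: Δb = 1.24 m, d̄ = (0.45+0.41)/2 = 0.43, v̄ = (0.82+0.84)/2 = 0.83 → q = 1.24×0.43×0.83 = 0.4426 m³/s
Panel 4-5: Δb = 1.03 m, d̄ = (0.41+0.14)/2 = 0.275, v̄ = (0.84+0.56)/2 = 0.7 → q = 1.03×0.275×0.7 = 0.1983 m³/s
Q = Σ q = 2.114 m³/s

2.11 m³/s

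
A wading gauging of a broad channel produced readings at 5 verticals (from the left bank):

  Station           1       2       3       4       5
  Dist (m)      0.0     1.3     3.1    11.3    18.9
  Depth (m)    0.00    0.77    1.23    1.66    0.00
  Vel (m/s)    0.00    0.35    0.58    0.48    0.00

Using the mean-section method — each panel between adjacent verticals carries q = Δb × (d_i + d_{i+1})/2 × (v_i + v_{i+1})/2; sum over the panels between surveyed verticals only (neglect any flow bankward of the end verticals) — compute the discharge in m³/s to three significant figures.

8.72 m³/s

Panel 1-2: Δb = 1.3 m, d̄ = (0.00+0.77)/2 = 0.385, v̄ = (0.00+0.35)/2 = 0.175 → q = 1.3×0.385×0.175 = 0.08759 m³/s
Panel 2-3: Δb = 1.8 m, d̄ = (0.77+1.23)/2 = 1, v̄ = (0.35+0.58)/2 = 0.465 → q = 1.8×1×0.465 = 0.8370 m³/s
Panel 3-4: Δb = 8.2 m, d̄ = (1.23+1.66)/2 = 1.445, v̄ = (0.58+0.48)/2 = 0.53 → q = 8.2×1.445×0.53 = 6.280 m³/s
Panel 4-5: Δb = 7.6 m, d̄ = (1.66+0.00)/2 = 0.83, v̄ = (0.48+0.00)/2 = 0.24 → q = 7.6×0.83×0.24 = 1.514 m³/s
Q = Σ q = 8.718 m³/s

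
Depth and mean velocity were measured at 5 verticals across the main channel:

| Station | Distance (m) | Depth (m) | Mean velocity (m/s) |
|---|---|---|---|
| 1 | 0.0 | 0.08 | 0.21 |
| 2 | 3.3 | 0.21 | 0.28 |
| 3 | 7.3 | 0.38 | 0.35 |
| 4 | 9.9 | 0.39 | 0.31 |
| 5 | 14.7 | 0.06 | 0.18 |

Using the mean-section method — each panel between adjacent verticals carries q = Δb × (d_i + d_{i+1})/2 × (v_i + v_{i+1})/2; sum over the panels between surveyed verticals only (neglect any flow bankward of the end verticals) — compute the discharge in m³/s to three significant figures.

1.08 m³/s

Panel 1-2: Δb = 3.3 m, d̄ = (0.08+0.21)/2 = 0.145, v̄ = (0.21+0.28)/2 = 0.245 → q = 3.3×0.145×0.245 = 0.1172 m³/s
Panel 2-3: Δb = 4 m, d̄ = (0.21+0.38)/2 = 0.295, v̄ = (0.28+0.35)/2 = 0.315 → q = 4×0.295×0.315 = 0.3717 m³/s
Panel 3-4: Δb = 2.6 m, d̄ = (0.38+0.39)/2 = 0.385, v̄ = (0.35+0.31)/2 = 0.33 → q = 2.6×0.385×0.33 = 0.3303 m³/s
Panel 4-5: Δb = 4.8 m, d̄ = (0.39+0.06)/2 = 0.225, v̄ = (0.31+0.18)/2 = 0.245 → q = 4.8×0.225×0.245 = 0.2646 m³/s
Q = Σ q = 1.084 m³/s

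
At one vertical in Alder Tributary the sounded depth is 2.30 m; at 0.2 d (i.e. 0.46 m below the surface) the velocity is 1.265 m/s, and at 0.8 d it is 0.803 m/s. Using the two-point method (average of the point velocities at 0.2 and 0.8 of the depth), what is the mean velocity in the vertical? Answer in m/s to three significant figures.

v̄ = (1.265 + 0.803) / 2 = 1.034 m/s

1.03 m/s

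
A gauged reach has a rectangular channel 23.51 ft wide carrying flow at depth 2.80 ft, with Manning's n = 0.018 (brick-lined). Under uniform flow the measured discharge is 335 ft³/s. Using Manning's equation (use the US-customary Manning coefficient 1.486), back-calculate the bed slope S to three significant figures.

0.00128

A = b·y = 23.51 × 2.80 = 65.83 ft²
P = b + 2y = 23.51 + 2×2.80 = 29.11 ft
R = A/P = 65.83/29.11 = 2.261 ft
S = (Q·n / (1.486·A·R^(2/3)))² = (335×0.018 / (1.486×65.83×1.723))² = 0.001280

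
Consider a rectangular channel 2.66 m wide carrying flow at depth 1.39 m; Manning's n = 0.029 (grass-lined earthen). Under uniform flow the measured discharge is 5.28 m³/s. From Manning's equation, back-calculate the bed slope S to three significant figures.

0.00287

A = b·y = 2.66 × 1.39 = 3.697 m²
P = b + 2y = 2.66 + 2×1.39 = 5.440 m
R = A/P = 3.697/5.440 = 0.6797 m
S = (Q·n / (1·A·R^(2/3)))² = (5.28×0.029 / (1×3.697×0.7730))² = 0.002870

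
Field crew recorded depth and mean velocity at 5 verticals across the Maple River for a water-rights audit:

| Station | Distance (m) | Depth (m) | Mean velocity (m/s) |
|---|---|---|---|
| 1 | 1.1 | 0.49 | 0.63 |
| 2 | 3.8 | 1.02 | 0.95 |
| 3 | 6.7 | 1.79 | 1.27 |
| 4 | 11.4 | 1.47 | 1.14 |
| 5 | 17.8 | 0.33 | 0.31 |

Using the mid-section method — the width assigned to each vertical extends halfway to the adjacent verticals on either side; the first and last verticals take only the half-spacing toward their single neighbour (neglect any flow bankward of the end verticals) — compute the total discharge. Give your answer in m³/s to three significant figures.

21.4 m³/s

w_1 = (3.8 − 1.1)/2 = 1.35 m; q_1 = 0.63 × 0.49 × 1.35 = 0.4167 m³/s
w_2 = (6.7 − 1.1)/2 = 2.8 m; q_2 = 0.95 × 1.02 × 2.8 = 2.713 m³/s
w_3 = (11.4 − 3.8)/2 = 3.8 m; q_3 = 1.27 × 1.79 × 3.8 = 8.639 m³/s
w_4 = (17.8 − 6.7)/2 = 5.55 m; q_4 = 1.14 × 1.47 × 5.55 = 9.301 m³/s
w_5 = (17.8 − 11.4)/2 = 3.2 m; q_5 = 0.31 × 0.33 × 3.2 = 0.3274 m³/s
Q = Σ qᵢ = 21.40 m³/s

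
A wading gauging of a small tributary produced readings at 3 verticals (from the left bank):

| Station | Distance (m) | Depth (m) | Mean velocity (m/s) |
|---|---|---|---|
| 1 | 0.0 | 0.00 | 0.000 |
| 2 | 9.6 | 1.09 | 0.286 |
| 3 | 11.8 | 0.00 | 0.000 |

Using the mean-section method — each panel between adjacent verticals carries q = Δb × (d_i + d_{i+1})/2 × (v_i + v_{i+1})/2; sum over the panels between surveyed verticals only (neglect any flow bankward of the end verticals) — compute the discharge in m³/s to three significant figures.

Panel 1-2: Δb = 9.6 m, d̄ = (0.00+1.09)/2 = 0.545, v̄ = (0.000+0.286)/2 = 0.143 → q = 9.6×0.545×0.143 = 0.7482 m³/s
Panel 2-3: Δb = 2.2 m, d̄ = (1.09+0.00)/2 = 0.545, v̄ = (0.286+0.000)/2 = 0.143 → q = 2.2×0.545×0.143 = 0.1715 m³/s
Q = Σ q = 0.9196 m³/s

0.920 m³/s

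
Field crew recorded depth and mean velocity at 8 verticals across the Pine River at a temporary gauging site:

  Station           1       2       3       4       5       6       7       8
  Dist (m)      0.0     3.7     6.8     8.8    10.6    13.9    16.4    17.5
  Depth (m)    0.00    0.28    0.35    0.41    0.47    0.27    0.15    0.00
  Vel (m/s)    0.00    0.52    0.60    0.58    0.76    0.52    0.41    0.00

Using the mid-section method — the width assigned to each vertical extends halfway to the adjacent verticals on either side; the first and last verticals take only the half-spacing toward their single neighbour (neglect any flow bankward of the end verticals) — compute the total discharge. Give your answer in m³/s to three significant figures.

2.91 m³/s

w_2 = (6.8 − 0.0)/2 = 3.4 m; q_2 = 0.52 × 0.28 × 3.4 = 0.4950 m³/s
w_3 = (8.8 − 3.7)/2 = 2.55 m; q_3 = 0.60 × 0.35 × 2.55 = 0.5355 m³/s
w_4 = (10.6 − 6.8)/2 = 1.9 m; q_4 = 0.58 × 0.41 × 1.9 = 0.4518 m³/s
w_5 = (13.9 − 8.8)/2 = 2.55 m; q_5 = 0.76 × 0.47 × 2.55 = 0.9109 m³/s
w_6 = (16.4 − 10.6)/2 = 2.9 m; q_6 = 0.52 × 0.27 × 2.9 = 0.4072 m³/s
w_7 = (17.5 − 13.9)/2 = 1.8 m; q_7 = 0.41 × 0.15 × 1.8 = 0.1107 m³/s
Stations 1, 8 contribute zero (depth or velocity is 0).
Q = Σ qᵢ = 2.911 m³/s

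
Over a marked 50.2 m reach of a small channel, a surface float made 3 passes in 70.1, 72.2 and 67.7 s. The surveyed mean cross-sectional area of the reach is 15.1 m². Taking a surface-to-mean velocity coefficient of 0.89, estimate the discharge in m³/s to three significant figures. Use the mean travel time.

t̄ = (70.1 + 72.2 + 67.7) / 3 = 70 s
v_surface = L / t̄ = 50.2 / 70 = 0.7171 m/s
v_mean = 0.89 × 0.7171 = 0.6383 m/s
Q = A × v_mean = 15.1 × 0.6383 = 9.638 m³/s

9.64 m³/s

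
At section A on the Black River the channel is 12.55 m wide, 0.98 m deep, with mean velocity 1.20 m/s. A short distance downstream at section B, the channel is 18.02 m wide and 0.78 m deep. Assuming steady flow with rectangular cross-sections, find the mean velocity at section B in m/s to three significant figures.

Q = A₁V₁ = (12.55×0.98) × 1.20 = 14.76 m³/s
A₂ = 18.02 × 0.78 = 14.06 m²
V₂ = Q/A₂ = 14.76/14.06 = 1.050 m/s

1.05 m/s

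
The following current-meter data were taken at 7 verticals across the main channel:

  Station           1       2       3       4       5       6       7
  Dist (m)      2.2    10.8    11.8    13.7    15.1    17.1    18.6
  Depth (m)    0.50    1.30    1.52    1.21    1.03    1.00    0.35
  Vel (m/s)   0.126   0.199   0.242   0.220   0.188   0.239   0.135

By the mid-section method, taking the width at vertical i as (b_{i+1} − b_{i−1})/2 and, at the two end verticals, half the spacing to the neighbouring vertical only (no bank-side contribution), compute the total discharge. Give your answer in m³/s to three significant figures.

3.27 m³/s

w_1 = (10.8 − 2.2)/2 = 4.3 m; q_1 = 0.126 × 0.50 × 4.3 = 0.2709 m³/s
w_2 = (11.8 − 2.2)/2 = 4.8 m; q_2 = 0.199 × 1.30 × 4.8 = 1.242 m³/s
w_3 = (13.7 − 10.8)/2 = 1.45 m; q_3 = 0.242 × 1.52 × 1.45 = 0.5334 m³/s
w_4 = (15.1 − 11.8)/2 = 1.65 m; q_4 = 0.220 × 1.21 × 1.65 = 0.4392 m³/s
w_5 = (17.1 − 13.7)/2 = 1.7 m; q_5 = 0.188 × 1.03 × 1.7 = 0.3292 m³/s
w_6 = (18.6 − 15.1)/2 = 1.75 m; q_6 = 0.239 × 1.00 × 1.75 = 0.4183 m³/s
w_7 = (18.6 − 17.1)/2 = 0.75 m; q_7 = 0.135 × 0.35 × 0.75 = 0.03544 m³/s
Q = Σ qᵢ = 3.268 m³/s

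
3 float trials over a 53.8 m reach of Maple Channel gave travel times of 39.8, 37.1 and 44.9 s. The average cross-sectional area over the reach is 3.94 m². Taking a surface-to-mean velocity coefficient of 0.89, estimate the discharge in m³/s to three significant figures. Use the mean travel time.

t̄ = (39.8 + 37.1 + 44.9) / 3 = 40.6 s
v_surface = L / t̄ = 53.8 / 40.6 = 1.325 m/s
v_mean = 0.89 × 1.325 = 1.179 m/s
Q = A × v_mean = 3.94 × 1.179 = 4.647 m³/s

4.65 m³/s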